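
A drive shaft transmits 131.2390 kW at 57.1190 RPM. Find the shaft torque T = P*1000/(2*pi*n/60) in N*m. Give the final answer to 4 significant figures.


omega = 2*pi*57.1190/60 = 5.98149 rad/s
T = 131.2390*1000 / 5.98149
T = 21940 N*m


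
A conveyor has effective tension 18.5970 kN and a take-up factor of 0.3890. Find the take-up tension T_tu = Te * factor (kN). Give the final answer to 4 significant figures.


T_tu = 18.5970 * 0.3890
T_tu = 7.234 kN


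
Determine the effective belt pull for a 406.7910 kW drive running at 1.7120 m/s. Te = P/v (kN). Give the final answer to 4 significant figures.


Te = P / v = 406.7910 / 1.7120
Te = 237.6 kN


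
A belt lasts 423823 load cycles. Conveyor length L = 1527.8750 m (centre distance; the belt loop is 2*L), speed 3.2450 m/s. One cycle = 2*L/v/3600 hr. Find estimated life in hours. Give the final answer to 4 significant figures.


cycle_time = 2 * 1527.8750 / 3.2450 / 3600 = 0.261578 hr
life = 423823 * 0.261578 = 110900 hours


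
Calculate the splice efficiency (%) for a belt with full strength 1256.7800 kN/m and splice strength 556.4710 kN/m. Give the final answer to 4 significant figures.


Eff = 556.4710 / 1256.7800 * 100
Eff = 44.28 %


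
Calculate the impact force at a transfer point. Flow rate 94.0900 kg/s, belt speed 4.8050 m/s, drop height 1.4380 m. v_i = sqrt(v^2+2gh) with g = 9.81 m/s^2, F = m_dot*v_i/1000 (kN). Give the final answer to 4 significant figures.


v_i = sqrt(4.8050^2 + 2*9.81*1.4380) = 7.16251 m/s
F = 94.0900 * 7.16251 / 1000
F = 0.6739 kN


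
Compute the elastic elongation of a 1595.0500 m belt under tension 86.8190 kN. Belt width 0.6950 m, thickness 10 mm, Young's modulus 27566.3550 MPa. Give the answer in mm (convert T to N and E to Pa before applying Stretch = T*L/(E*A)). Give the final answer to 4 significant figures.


A = 0.6950 * 0.01 = 0.00695 m^2
Stretch = 86.8190*1000 * 1595.0500 / (27566.3550e6 * 0.00695) * 1000
Stretch = 722.8 mm


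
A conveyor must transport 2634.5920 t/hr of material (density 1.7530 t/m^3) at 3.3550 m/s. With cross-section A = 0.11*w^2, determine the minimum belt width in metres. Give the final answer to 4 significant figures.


A_req = 2634.5920 / (3.3550 * 1.7530 * 3600) = 0.124433 m^2
w = sqrt(0.124433 / 0.11)
w = 1.064 m


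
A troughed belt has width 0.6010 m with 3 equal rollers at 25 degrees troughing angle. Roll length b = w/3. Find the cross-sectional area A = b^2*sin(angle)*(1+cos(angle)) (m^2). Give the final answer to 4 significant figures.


b = 0.6010/3 = 0.200333 m
A = 0.200333^2 * sin(25 deg) * (1 + cos(25 deg))
A = 0.03233 m^2


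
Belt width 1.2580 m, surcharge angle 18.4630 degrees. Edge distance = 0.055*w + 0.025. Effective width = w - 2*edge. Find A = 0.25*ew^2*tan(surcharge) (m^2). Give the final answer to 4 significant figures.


edge = 0.055*1.2580 + 0.025 = 0.09419 m
ew = 1.2580 - 2*0.09419 = 1.06962 m
A = 0.25 * 1.06962^2 * tan(18.4630 deg)
A = 0.09550 m^2


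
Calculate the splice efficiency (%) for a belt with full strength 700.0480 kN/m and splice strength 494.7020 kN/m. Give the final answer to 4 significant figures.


Eff = 494.7020 / 700.0480 * 100
Eff = 70.67 %


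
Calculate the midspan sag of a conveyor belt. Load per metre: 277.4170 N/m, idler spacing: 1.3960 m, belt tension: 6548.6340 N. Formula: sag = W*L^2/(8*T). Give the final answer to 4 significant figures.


sag = 277.4170 * 1.3960^2 / (8 * 6548.6340)
sag = 0.01032 m


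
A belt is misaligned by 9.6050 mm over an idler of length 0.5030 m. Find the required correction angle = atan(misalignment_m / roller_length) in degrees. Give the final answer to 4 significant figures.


misalign_m = 9.6050 / 1000 = 0.009605 m
angle = atan(0.009605 / 0.5030)
angle = 1.094 deg


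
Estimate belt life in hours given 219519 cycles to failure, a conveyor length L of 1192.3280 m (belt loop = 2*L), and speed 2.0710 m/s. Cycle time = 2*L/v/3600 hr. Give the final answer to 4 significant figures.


cycle_time = 2 * 1192.3280 / 2.0710 / 3600 = 0.319848 hr
life = 219519 * 0.319848 = 70210 hours


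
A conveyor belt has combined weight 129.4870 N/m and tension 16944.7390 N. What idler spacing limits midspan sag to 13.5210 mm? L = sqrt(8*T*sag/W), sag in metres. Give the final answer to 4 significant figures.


sag = 13.5210/1000 = 0.013521 m
L = sqrt(8 * 16944.7390 * 0.013521 / 129.4870)
L = 3.762 m


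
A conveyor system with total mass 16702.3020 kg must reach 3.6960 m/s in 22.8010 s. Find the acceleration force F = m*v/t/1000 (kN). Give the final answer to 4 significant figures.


F = 16702.3020 * 3.6960 / 22.8010 / 1000
F = 2.707 kN


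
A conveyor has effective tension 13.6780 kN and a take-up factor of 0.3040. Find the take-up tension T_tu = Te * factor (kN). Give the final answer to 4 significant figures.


T_tu = 13.6780 * 0.3040
T_tu = 4.158 kN


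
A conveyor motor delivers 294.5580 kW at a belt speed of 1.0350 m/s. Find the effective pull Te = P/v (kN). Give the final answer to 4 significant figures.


Te = P / v = 294.5580 / 1.0350
Te = 284.6 kN


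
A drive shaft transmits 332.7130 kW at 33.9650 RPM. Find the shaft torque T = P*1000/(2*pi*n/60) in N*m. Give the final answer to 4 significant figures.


omega = 2*pi*33.9650/60 = 3.55681 rad/s
T = 332.7130*1000 / 3.55681
T = 93540 N*m


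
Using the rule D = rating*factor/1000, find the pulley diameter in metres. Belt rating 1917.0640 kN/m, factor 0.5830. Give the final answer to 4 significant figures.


D = 1917.0640 * 0.5830 / 1000
D = 1.118 m


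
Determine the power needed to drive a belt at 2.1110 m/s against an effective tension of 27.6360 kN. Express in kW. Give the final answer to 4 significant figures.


P = Te * v = 27.6360 * 2.1110
P = 58.34 kW


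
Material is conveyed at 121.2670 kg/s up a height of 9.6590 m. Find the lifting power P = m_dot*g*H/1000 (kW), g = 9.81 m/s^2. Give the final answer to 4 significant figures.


P = 121.2670 * 9.81 * 9.6590 / 1000
P = 11.49 kW


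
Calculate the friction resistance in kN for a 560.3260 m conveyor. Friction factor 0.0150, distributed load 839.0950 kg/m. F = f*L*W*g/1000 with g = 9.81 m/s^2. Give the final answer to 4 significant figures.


F = 0.0150 * 560.3260 * 839.0950 * 9.81 / 1000
F = 69.19 kN


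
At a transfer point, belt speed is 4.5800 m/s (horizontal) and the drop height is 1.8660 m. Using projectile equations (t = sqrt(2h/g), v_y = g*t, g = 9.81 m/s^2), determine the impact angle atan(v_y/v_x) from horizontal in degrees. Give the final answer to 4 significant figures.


t = sqrt(2*1.8660/9.81) = 0.616789 s
v_y = 9.81 * 0.616789 = 6.0507 m/s
angle = atan(6.0507 / 4.5800) = 52.88 deg


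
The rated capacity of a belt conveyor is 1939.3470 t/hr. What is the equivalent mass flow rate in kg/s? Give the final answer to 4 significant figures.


m_dot = 1939.3470 * 1000 / 3600
m_dot = 538.7 kg/s


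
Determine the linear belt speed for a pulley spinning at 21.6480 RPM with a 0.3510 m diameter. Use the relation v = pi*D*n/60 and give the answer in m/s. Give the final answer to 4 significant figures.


v = pi * 0.3510 * 21.6480 / 60
v = 0.3979 m/s


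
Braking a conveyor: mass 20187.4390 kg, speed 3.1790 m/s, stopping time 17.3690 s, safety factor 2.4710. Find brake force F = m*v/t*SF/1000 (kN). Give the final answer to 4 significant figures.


F = 20187.4390 * 3.1790 / 17.3690 * 2.4710 / 1000
F = 9.130 kN


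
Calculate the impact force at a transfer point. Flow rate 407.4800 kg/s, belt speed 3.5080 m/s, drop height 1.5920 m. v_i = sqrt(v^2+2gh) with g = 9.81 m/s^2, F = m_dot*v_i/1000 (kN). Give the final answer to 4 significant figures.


v_i = sqrt(3.5080^2 + 2*9.81*1.5920) = 6.59857 m/s
F = 407.4800 * 6.59857 / 1000
F = 2.689 kN


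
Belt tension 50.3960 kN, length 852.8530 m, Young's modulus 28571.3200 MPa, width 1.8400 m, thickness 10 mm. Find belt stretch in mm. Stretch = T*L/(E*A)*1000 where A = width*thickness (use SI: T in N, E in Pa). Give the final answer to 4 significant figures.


A = 1.8400 * 0.01 = 0.01840 m^2
Stretch = 50.3960*1000 * 852.8530 / (28571.3200e6 * 0.01840) * 1000
Stretch = 81.76 mm


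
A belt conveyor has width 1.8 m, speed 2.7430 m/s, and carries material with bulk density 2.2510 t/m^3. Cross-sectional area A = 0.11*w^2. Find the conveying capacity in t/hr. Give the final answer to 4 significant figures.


A = 0.11 * 1.8^2 = 0.3564 m^2
C = 0.3564 * 2.7430 * 2.2510 * 3600
C = 7922 t/hr


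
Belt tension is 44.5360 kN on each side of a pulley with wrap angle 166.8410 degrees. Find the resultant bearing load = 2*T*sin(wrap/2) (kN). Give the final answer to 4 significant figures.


F = 2 * 44.5360 * sin(166.8410/2 deg)
F = 88.49 kN


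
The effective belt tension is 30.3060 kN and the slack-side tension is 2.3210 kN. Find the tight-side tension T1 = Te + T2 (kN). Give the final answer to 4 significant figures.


T1 = Te + T2 = 30.3060 + 2.3210
T1 = 32.63 kN


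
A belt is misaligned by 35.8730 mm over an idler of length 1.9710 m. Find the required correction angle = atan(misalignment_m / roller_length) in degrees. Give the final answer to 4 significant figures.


misalign_m = 35.8730 / 1000 = 0.035873 m
angle = atan(0.035873 / 1.9710)
angle = 1.043 deg


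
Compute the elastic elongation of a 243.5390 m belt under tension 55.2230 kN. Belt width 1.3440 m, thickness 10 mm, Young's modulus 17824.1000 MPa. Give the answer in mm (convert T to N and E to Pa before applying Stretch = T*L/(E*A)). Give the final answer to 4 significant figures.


A = 1.3440 * 0.01 = 0.01344 m^2
Stretch = 55.2230*1000 * 243.5390 / (17824.1000e6 * 0.01344) * 1000
Stretch = 56.14 mm


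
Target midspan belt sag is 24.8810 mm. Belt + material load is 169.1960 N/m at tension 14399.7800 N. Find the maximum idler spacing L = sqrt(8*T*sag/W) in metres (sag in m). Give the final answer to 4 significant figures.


sag = 24.8810/1000 = 0.024881 m
L = sqrt(8 * 14399.7800 * 0.024881 / 169.1960)
L = 4.116 m


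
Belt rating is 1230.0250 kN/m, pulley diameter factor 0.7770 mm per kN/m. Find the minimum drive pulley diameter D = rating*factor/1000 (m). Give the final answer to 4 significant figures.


D = 1230.0250 * 0.7770 / 1000
D = 0.9557 m


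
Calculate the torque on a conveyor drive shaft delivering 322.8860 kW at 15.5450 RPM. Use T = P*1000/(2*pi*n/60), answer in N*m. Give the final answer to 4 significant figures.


omega = 2*pi*15.5450/60 = 1.62787 rad/s
T = 322.8860*1000 / 1.62787
T = 198300 N*m


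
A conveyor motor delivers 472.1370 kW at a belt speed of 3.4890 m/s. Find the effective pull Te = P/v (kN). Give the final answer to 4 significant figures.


Te = P / v = 472.1370 / 3.4890
Te = 135.3 kN


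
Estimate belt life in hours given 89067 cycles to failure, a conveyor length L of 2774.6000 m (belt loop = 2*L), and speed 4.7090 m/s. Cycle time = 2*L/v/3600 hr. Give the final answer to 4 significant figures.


cycle_time = 2 * 2774.6000 / 4.7090 / 3600 = 0.32734 hr
life = 89067 * 0.32734 = 29160 hours


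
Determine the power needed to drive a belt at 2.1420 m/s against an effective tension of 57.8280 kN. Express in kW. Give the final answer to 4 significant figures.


P = Te * v = 57.8280 * 2.1420
P = 123.9 kW


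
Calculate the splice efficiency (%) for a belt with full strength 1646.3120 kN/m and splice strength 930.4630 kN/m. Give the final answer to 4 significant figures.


Eff = 930.4630 / 1646.3120 * 100
Eff = 56.52 %


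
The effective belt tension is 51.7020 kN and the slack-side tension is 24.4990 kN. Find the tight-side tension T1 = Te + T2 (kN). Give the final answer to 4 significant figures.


T1 = Te + T2 = 51.7020 + 24.4990
T1 = 76.20 kN


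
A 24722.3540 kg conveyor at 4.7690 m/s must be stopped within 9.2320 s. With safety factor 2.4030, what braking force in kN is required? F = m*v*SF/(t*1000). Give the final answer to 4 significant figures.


F = 24722.3540 * 4.7690 / 9.2320 * 2.4030 / 1000
F = 30.69 kN


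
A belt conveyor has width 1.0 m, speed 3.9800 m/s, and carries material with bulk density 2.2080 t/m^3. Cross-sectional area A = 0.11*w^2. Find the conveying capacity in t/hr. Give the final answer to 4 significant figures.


A = 0.11 * 1.0^2 = 0.11 m^2
C = 0.11 * 3.9800 * 2.2080 * 3600
C = 3480 t/hr


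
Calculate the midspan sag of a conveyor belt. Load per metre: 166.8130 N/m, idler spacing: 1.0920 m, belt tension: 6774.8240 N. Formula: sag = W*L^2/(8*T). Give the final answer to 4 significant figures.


sag = 166.8130 * 1.0920^2 / (8 * 6774.8240)
sag = 0.003670 m


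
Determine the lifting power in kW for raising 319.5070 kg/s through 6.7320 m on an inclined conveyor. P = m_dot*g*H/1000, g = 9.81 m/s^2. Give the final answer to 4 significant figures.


P = 319.5070 * 9.81 * 6.7320 / 1000
P = 21.10 kW


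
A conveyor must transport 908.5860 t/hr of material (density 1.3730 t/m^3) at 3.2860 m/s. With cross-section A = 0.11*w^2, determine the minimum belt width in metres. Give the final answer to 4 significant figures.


A_req = 908.5860 / (3.2860 * 1.3730 * 3600) = 0.0559404 m^2
w = sqrt(0.0559404 / 0.11)
w = 0.7131 m


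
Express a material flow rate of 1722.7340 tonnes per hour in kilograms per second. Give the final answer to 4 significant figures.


m_dot = 1722.7340 * 1000 / 3600
m_dot = 478.5 kg/s


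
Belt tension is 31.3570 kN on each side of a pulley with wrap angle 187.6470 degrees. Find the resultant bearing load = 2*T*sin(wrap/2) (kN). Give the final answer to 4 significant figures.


F = 2 * 31.3570 * sin(187.6470/2 deg)
F = 62.57 kN


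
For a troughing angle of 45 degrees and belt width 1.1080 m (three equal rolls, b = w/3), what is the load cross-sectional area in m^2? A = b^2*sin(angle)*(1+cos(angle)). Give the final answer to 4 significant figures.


b = 1.1080/3 = 0.369333 m
A = 0.369333^2 * sin(45 deg) * (1 + cos(45 deg))
A = 0.1647 m^2


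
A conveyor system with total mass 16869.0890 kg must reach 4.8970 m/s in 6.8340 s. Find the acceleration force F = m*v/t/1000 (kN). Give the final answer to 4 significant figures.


F = 16869.0890 * 4.8970 / 6.8340 / 1000
F = 12.09 kN


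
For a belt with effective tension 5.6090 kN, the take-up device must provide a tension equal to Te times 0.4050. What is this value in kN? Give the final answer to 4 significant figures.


T_tu = 5.6090 * 0.4050
T_tu = 2.272 kN


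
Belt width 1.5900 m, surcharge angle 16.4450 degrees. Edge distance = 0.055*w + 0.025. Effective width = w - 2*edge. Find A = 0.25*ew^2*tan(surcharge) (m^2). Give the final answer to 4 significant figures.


edge = 0.055*1.5900 + 0.025 = 0.11245 m
ew = 1.5900 - 2*0.11245 = 1.3651 m
A = 0.25 * 1.3651^2 * tan(16.4450 deg)
A = 0.1375 m^2


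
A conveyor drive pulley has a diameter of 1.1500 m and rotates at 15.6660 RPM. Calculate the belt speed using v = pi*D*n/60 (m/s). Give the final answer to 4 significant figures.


v = pi * 1.1500 * 15.6660 / 60
v = 0.9433 m/s


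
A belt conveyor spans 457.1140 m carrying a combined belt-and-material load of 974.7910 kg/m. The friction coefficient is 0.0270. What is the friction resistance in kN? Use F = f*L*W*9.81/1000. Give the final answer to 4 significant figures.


F = 0.0270 * 457.1140 * 974.7910 * 9.81 / 1000
F = 118.0 kN


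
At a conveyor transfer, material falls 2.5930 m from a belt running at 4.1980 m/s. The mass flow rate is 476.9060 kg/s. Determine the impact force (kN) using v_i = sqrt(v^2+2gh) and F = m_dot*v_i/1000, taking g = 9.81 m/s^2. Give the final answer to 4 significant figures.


v_i = sqrt(4.1980^2 + 2*9.81*2.5930) = 8.27634 m/s
F = 476.9060 * 8.27634 / 1000
F = 3.947 kN


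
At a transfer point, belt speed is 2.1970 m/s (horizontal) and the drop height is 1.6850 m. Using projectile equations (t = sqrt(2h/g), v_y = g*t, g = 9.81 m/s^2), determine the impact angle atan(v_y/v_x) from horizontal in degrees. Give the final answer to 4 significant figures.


t = sqrt(2*1.6850/9.81) = 0.586112 s
v_y = 9.81 * 0.586112 = 5.74976 m/s
angle = atan(5.74976 / 2.1970) = 69.09 deg


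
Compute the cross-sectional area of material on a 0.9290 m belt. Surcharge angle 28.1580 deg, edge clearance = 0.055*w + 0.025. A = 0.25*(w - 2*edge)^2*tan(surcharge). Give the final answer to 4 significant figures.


edge = 0.055*0.9290 + 0.025 = 0.076095 m
ew = 0.9290 - 2*0.076095 = 0.77681 m
A = 0.25 * 0.77681^2 * tan(28.1580 deg)
A = 0.08075 m^2


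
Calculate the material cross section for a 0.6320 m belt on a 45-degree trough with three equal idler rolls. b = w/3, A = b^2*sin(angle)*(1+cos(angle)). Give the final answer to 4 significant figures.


b = 0.6320/3 = 0.210667 m
A = 0.210667^2 * sin(45 deg) * (1 + cos(45 deg))
A = 0.05357 m^2


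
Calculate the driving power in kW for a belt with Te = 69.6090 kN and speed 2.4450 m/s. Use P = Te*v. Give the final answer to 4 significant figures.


P = Te * v = 69.6090 * 2.4450
P = 170.2 kW


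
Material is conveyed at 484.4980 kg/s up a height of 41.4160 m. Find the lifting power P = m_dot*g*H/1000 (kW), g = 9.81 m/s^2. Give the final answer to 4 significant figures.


P = 484.4980 * 9.81 * 41.4160 / 1000
P = 196.8 kW


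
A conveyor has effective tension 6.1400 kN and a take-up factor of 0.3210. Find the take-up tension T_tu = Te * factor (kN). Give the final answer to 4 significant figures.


T_tu = 6.1400 * 0.3210
T_tu = 1.971 kN


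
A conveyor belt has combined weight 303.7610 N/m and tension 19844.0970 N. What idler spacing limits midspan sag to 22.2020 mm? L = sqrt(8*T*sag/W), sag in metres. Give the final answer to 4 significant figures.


sag = 22.2020/1000 = 0.022202 m
L = sqrt(8 * 19844.0970 * 0.022202 / 303.7610)
L = 3.406 m


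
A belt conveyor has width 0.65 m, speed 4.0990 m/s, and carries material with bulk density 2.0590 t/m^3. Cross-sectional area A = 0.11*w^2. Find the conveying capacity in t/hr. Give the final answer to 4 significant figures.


A = 0.11 * 0.65^2 = 0.046475 m^2
C = 0.046475 * 4.0990 * 2.0590 * 3600
C = 1412 t/hr


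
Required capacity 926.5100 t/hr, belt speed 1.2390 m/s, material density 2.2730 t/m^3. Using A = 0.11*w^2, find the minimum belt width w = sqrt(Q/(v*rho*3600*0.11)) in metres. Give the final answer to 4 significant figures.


A_req = 926.5100 / (1.2390 * 2.2730 * 3600) = 0.0913854 m^2
w = sqrt(0.0913854 / 0.11)
w = 0.9115 m


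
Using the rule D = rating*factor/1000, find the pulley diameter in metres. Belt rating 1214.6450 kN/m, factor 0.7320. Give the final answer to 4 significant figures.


D = 1214.6450 * 0.7320 / 1000
D = 0.8891 m


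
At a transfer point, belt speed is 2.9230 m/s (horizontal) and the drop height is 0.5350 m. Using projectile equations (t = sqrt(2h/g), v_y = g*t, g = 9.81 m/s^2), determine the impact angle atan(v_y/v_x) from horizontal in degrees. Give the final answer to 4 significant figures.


t = sqrt(2*0.5350/9.81) = 0.330261 s
v_y = 9.81 * 0.330261 = 3.23986 m/s
angle = atan(3.23986 / 2.9230) = 47.94 deg


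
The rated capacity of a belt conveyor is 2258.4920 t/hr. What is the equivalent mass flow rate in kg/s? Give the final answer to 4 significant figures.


m_dot = 2258.4920 * 1000 / 3600
m_dot = 627.4 kg/s


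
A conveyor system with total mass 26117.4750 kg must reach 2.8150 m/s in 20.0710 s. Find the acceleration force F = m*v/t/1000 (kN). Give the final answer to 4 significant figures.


F = 26117.4750 * 2.8150 / 20.0710 / 1000
F = 3.663 kN


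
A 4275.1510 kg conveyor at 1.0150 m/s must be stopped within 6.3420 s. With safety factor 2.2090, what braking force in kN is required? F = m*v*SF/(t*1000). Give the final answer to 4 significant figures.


F = 4275.1510 * 1.0150 / 6.3420 * 2.2090 / 1000
F = 1.511 kN


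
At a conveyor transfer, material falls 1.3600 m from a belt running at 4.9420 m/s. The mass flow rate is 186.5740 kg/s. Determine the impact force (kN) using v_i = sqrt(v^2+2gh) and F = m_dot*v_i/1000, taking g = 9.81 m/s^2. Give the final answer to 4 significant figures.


v_i = sqrt(4.9420^2 + 2*9.81*1.3600) = 7.14889 m/s
F = 186.5740 * 7.14889 / 1000
F = 1.334 kN


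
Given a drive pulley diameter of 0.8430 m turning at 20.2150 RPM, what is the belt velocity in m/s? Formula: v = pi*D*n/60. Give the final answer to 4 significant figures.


v = pi * 0.8430 * 20.2150 / 60
v = 0.8923 m/s


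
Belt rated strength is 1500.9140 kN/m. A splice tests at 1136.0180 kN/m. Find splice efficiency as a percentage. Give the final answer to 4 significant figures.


Eff = 1136.0180 / 1500.9140 * 100
Eff = 75.69 %


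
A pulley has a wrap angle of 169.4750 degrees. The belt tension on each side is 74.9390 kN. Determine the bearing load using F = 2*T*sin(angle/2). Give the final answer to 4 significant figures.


F = 2 * 74.9390 * sin(169.4750/2 deg)
F = 149.2 kN


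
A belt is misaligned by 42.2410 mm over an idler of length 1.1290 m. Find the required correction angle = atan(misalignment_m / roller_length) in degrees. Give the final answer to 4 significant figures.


misalign_m = 42.2410 / 1000 = 0.042241 m
angle = atan(0.042241 / 1.1290)
angle = 2.143 deg


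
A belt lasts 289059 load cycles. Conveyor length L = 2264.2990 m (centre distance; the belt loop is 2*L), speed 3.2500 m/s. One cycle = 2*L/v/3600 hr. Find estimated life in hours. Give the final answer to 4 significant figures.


cycle_time = 2 * 2264.2990 / 3.2500 / 3600 = 0.38706 hr
life = 289059 * 0.38706 = 111900 hours


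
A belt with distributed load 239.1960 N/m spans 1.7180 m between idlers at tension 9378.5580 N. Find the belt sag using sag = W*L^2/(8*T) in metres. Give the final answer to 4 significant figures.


sag = 239.1960 * 1.7180^2 / (8 * 9378.5580)
sag = 0.009410 m


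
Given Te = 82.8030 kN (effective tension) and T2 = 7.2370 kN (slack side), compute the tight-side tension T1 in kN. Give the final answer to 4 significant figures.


T1 = Te + T2 = 82.8030 + 7.2370
T1 = 90.04 kN


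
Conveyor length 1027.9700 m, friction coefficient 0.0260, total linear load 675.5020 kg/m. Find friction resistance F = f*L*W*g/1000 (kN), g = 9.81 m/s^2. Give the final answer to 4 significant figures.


F = 0.0260 * 1027.9700 * 675.5020 * 9.81 / 1000
F = 177.1 kN


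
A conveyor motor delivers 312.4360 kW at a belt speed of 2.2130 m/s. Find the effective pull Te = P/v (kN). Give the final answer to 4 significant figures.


Te = P / v = 312.4360 / 2.2130
Te = 141.2 kN


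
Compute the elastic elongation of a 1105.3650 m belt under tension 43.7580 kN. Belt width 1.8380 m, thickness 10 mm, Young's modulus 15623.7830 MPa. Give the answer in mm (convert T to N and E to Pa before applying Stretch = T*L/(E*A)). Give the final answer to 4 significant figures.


A = 1.8380 * 0.01 = 0.01838 m^2
Stretch = 43.7580*1000 * 1105.3650 / (15623.7830e6 * 0.01838) * 1000
Stretch = 168.4 mm


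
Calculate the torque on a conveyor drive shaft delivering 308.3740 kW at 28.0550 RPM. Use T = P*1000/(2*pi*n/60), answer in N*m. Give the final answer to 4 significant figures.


omega = 2*pi*28.0550/60 = 2.93791 rad/s
T = 308.3740*1000 / 2.93791
T = 105000 N*m


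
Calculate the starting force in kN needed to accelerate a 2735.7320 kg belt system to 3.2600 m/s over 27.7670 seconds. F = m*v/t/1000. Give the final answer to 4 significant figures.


F = 2735.7320 * 3.2600 / 27.7670 / 1000
F = 0.3212 kN


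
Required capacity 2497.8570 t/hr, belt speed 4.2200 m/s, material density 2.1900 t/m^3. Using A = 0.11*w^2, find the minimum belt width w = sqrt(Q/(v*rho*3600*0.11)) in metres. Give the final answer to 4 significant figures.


A_req = 2497.8570 / (4.2200 * 2.1900 * 3600) = 0.0750773 m^2
w = sqrt(0.0750773 / 0.11)
w = 0.8261 m


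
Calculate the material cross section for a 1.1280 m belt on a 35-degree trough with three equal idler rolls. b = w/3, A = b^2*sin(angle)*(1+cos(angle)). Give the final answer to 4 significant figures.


b = 1.1280/3 = 0.376 m
A = 0.376^2 * sin(35 deg) * (1 + cos(35 deg))
A = 0.1475 m^2


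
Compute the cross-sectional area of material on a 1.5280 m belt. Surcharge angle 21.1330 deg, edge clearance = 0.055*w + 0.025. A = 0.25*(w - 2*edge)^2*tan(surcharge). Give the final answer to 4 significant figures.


edge = 0.055*1.5280 + 0.025 = 0.10904 m
ew = 1.5280 - 2*0.10904 = 1.30992 m
A = 0.25 * 1.30992^2 * tan(21.1330 deg)
A = 0.1658 m^2


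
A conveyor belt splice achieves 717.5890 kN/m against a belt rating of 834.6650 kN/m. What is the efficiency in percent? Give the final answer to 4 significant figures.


Eff = 717.5890 / 834.6650 * 100
Eff = 85.97 %


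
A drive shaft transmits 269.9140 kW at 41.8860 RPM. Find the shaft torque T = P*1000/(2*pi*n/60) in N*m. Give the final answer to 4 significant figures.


omega = 2*pi*41.8860/60 = 4.38629 rad/s
T = 269.9140*1000 / 4.38629
T = 61540 N*m


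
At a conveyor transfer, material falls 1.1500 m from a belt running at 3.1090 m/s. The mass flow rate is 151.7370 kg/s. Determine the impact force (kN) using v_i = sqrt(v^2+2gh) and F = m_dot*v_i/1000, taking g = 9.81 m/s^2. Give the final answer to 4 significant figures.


v_i = sqrt(3.1090^2 + 2*9.81*1.1500) = 5.67705 m/s
F = 151.7370 * 5.67705 / 1000
F = 0.8614 kN


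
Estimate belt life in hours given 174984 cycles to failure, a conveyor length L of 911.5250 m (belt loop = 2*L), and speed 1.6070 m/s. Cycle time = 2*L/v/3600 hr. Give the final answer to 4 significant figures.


cycle_time = 2 * 911.5250 / 1.6070 / 3600 = 0.315123 hr
life = 174984 * 0.315123 = 55140 hours


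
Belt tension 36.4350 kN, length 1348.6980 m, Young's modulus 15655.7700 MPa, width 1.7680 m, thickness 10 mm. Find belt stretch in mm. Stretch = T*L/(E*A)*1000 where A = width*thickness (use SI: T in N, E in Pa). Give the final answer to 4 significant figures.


A = 1.7680 * 0.01 = 0.01768 m^2
Stretch = 36.4350*1000 * 1348.6980 / (15655.7700e6 * 0.01768) * 1000
Stretch = 177.5 mm


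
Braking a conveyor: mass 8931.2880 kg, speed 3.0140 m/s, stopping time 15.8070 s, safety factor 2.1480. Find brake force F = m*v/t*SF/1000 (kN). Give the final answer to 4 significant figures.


F = 8931.2880 * 3.0140 / 15.8070 * 2.1480 / 1000
F = 3.658 kN


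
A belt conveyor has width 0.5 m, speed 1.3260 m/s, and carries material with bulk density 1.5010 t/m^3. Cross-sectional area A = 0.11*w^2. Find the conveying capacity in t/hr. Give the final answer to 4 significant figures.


A = 0.11 * 0.5^2 = 0.0275 m^2
C = 0.0275 * 1.3260 * 1.5010 * 3600
C = 197.0 t/hr


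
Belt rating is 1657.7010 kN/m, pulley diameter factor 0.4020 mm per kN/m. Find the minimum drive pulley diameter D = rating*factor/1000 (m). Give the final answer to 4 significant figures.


D = 1657.7010 * 0.4020 / 1000
D = 0.6664 m


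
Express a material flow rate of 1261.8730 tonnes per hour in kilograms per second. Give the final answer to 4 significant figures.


m_dot = 1261.8730 * 1000 / 3600
m_dot = 350.5 kg/s


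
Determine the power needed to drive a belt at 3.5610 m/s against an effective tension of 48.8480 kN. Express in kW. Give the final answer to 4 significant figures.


P = Te * v = 48.8480 * 3.5610
P = 173.9 kW


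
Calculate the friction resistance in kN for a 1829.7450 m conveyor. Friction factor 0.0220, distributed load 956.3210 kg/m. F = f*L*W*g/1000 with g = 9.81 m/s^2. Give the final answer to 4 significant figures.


F = 0.0220 * 1829.7450 * 956.3210 * 9.81 / 1000
F = 377.6 kN


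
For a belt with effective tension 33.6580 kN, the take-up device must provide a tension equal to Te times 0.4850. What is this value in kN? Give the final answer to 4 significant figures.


T_tu = 33.6580 * 0.4850
T_tu = 16.32 kN


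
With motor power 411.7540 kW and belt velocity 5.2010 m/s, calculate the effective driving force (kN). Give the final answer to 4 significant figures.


Te = P / v = 411.7540 / 5.2010
Te = 79.17 kN


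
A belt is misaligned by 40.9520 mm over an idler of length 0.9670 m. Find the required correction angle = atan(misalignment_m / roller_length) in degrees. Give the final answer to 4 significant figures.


misalign_m = 40.9520 / 1000 = 0.040952 m
angle = atan(0.040952 / 0.9670)
angle = 2.425 deg


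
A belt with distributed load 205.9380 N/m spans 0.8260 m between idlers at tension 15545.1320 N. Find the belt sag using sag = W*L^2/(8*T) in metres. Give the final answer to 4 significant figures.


sag = 205.9380 * 0.8260^2 / (8 * 15545.1320)
sag = 0.001130 m


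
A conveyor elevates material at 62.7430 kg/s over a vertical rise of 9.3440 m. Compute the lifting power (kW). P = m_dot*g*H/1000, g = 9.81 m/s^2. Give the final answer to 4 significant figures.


P = 62.7430 * 9.81 * 9.3440 / 1000
P = 5.751 kW


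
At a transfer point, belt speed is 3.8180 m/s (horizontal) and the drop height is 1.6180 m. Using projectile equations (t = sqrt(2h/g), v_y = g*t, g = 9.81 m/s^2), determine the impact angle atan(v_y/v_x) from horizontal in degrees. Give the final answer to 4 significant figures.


t = sqrt(2*1.6180/9.81) = 0.574341 s
v_y = 9.81 * 0.574341 = 5.63429 m/s
angle = atan(5.63429 / 3.8180) = 55.88 deg


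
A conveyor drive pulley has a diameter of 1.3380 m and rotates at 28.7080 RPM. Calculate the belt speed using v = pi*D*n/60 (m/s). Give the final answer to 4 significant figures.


v = pi * 1.3380 * 28.7080 / 60
v = 2.011 m/s


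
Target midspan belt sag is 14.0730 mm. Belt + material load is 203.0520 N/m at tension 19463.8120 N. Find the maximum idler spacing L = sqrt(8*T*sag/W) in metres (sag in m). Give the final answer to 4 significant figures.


sag = 14.0730/1000 = 0.014073 m
L = sqrt(8 * 19463.8120 * 0.014073 / 203.0520)
L = 3.285 m


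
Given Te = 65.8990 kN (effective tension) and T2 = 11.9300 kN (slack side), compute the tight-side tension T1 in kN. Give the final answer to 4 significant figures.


T1 = Te + T2 = 65.8990 + 11.9300
T1 = 77.83 kN


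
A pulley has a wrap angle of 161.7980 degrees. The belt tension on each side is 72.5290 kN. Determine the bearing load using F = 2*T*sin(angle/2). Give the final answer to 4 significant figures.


F = 2 * 72.5290 * sin(161.7980/2 deg)
F = 143.2 kN


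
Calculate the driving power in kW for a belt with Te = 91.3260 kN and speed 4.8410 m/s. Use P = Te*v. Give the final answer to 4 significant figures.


P = Te * v = 91.3260 * 4.8410
P = 442.1 kW


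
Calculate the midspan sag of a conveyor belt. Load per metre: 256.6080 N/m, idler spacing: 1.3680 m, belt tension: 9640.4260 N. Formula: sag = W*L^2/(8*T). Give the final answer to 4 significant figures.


sag = 256.6080 * 1.3680^2 / (8 * 9640.4260)
sag = 0.006227 m


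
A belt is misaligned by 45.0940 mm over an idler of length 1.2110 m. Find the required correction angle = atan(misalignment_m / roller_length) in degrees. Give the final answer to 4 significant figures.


misalign_m = 45.0940 / 1000 = 0.045094 m
angle = atan(0.045094 / 1.2110)
angle = 2.133 deg


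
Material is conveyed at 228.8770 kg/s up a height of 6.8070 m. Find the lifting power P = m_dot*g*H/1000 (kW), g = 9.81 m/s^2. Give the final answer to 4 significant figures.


P = 228.8770 * 9.81 * 6.8070 / 1000
P = 15.28 kW


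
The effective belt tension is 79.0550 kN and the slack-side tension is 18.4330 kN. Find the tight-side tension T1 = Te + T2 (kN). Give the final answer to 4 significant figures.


T1 = Te + T2 = 79.0550 + 18.4330
T1 = 97.49 kN


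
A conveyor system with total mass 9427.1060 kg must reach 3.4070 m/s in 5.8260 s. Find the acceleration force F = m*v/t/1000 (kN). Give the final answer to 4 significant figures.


F = 9427.1060 * 3.4070 / 5.8260 / 1000
F = 5.513 kN


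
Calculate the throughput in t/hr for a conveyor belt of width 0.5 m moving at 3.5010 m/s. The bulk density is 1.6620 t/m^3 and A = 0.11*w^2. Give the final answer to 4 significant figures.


A = 0.11 * 0.5^2 = 0.0275 m^2
C = 0.0275 * 3.5010 * 1.6620 * 3600
C = 576.0 t/hr


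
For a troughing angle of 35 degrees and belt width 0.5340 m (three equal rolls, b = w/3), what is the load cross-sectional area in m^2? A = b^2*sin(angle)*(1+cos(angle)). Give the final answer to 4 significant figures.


b = 0.5340/3 = 0.178 m
A = 0.178^2 * sin(35 deg) * (1 + cos(35 deg))
A = 0.03306 m^2


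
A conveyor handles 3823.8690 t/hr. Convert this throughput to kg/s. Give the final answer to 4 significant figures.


m_dot = 3823.8690 * 1000 / 3600
m_dot = 1062 kg/s


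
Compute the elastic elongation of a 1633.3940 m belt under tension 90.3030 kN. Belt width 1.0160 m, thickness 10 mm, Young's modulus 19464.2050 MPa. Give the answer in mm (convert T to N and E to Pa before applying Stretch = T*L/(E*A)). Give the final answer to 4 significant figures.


A = 1.0160 * 0.01 = 0.01016 m^2
Stretch = 90.3030*1000 * 1633.3940 / (19464.2050e6 * 0.01016) * 1000
Stretch = 745.9 mm


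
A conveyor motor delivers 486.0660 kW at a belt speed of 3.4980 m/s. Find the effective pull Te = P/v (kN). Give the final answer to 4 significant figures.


Te = P / v = 486.0660 / 3.4980
Te = 139.0 kN


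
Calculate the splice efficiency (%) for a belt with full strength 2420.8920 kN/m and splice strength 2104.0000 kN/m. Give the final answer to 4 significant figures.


Eff = 2104.0000 / 2420.8920 * 100
Eff = 86.91 %


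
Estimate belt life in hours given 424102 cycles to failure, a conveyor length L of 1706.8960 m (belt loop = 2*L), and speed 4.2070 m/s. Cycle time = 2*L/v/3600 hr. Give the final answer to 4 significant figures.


cycle_time = 2 * 1706.8960 / 4.2070 / 3600 = 0.225404 hr
life = 424102 * 0.225404 = 95590 hours


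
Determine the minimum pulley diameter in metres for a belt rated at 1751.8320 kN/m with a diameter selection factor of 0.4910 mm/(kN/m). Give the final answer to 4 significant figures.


D = 1751.8320 * 0.4910 / 1000
D = 0.8601 m


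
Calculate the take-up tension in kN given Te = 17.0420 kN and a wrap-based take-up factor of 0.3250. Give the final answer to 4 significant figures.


T_tu = 17.0420 * 0.3250
T_tu = 5.539 kN


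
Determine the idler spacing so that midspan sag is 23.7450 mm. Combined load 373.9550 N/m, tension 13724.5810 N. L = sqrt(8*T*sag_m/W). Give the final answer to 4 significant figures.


sag = 23.7450/1000 = 0.023745 m
L = sqrt(8 * 13724.5810 * 0.023745 / 373.9550)
L = 2.640 m


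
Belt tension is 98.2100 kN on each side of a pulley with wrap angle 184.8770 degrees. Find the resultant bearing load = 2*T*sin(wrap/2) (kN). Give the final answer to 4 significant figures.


F = 2 * 98.2100 * sin(184.8770/2 deg)
F = 196.2 kN


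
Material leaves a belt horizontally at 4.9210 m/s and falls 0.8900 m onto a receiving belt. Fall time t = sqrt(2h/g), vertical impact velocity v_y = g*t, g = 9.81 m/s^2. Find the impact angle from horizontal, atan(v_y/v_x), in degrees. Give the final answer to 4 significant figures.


t = sqrt(2*0.8900/9.81) = 0.425967 s
v_y = 9.81 * 0.425967 = 4.17874 m/s
angle = atan(4.17874 / 4.9210) = 40.34 deg


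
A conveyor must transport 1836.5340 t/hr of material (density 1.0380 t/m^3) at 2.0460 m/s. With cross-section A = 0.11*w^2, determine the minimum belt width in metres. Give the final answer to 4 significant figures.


A_req = 1836.5340 / (2.0460 * 1.0380 * 3600) = 0.240211 m^2
w = sqrt(0.240211 / 0.11)
w = 1.478 m


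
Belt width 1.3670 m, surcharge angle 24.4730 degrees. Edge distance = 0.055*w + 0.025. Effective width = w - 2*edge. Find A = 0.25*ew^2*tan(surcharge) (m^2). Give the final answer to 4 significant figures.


edge = 0.055*1.3670 + 0.025 = 0.100185 m
ew = 1.3670 - 2*0.100185 = 1.16663 m
A = 0.25 * 1.16663^2 * tan(24.4730 deg)
A = 0.1549 m^2


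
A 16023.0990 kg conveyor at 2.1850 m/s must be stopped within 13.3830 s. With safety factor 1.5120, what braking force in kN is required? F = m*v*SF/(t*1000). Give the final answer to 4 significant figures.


F = 16023.0990 * 2.1850 / 13.3830 * 1.5120 / 1000
F = 3.955 kN


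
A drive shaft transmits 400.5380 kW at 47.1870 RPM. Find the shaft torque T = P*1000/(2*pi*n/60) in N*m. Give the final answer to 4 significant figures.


omega = 2*pi*47.1870/60 = 4.94141 rad/s
T = 400.5380*1000 / 4.94141
T = 81060 N*m


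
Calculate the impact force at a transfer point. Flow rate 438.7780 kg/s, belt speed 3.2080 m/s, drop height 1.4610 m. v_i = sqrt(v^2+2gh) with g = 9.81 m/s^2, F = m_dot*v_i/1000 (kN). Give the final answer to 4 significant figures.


v_i = sqrt(3.2080^2 + 2*9.81*1.4610) = 6.24148 m/s
F = 438.7780 * 6.24148 / 1000
F = 2.739 kN


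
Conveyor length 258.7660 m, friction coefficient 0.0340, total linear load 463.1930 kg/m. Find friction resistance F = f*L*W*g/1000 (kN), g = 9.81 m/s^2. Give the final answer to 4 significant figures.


F = 0.0340 * 258.7660 * 463.1930 * 9.81 / 1000
F = 39.98 kN


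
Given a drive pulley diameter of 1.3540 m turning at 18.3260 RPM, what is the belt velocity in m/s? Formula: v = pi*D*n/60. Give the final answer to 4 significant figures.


v = pi * 1.3540 * 18.3260 / 60
v = 1.299 m/s


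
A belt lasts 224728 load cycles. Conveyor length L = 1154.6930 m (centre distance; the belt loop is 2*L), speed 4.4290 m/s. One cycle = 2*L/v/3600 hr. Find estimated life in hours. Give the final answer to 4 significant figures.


cycle_time = 2 * 1154.6930 / 4.4290 / 3600 = 0.14484 hr
life = 224728 * 0.14484 = 32550 hours


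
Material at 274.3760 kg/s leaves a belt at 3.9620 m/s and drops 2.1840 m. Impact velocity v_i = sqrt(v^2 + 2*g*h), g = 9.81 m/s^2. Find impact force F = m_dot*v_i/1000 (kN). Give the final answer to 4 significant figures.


v_i = sqrt(3.9620^2 + 2*9.81*2.1840) = 7.65164 m/s
F = 274.3760 * 7.65164 / 1000
F = 2.099 kN


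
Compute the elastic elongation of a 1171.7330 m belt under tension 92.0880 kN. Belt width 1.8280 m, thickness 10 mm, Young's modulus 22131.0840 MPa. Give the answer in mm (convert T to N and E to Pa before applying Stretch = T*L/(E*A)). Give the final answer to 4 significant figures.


A = 1.8280 * 0.01 = 0.01828 m^2
Stretch = 92.0880*1000 * 1171.7330 / (22131.0840e6 * 0.01828) * 1000
Stretch = 266.7 mm


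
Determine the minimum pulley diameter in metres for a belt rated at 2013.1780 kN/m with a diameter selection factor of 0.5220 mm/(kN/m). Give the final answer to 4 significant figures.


D = 2013.1780 * 0.5220 / 1000
D = 1.051 m


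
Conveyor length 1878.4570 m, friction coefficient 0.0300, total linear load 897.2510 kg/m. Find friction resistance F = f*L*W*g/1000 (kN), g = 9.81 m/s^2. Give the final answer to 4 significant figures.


F = 0.0300 * 1878.4570 * 897.2510 * 9.81 / 1000
F = 496.0 kN


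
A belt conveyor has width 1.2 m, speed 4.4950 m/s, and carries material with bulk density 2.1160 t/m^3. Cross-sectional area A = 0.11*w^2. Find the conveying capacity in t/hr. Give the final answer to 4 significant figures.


A = 0.11 * 1.2^2 = 0.1584 m^2
C = 0.1584 * 4.4950 * 2.1160 * 3600
C = 5424 t/hr


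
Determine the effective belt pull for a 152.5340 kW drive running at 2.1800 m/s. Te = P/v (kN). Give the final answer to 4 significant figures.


Te = P / v = 152.5340 / 2.1800
Te = 69.97 kN


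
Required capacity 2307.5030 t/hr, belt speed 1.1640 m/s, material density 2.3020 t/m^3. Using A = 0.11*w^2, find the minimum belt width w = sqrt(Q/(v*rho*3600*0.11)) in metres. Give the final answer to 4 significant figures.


A_req = 2307.5030 / (1.1640 * 2.3020 * 3600) = 0.239211 m^2
w = sqrt(0.239211 / 0.11)
w = 1.475 m


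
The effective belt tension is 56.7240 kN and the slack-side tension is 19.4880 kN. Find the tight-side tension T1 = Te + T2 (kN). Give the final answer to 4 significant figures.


T1 = Te + T2 = 56.7240 + 19.4880
T1 = 76.21 kN
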